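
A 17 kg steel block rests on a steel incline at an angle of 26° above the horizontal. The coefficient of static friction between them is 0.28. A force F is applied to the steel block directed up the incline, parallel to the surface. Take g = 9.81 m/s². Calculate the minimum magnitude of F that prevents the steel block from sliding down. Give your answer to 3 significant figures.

The normal force is N = mg cos 26° = 149.892 N. With F at its minimum the steel block is on the verge of sliding down, so static friction is at its maximum μ_s N = 0.28 × 149.892 = 41.970 N and acts up the slope.
Equilibrium along the incline: F + μ_s N = mg sin 26°, so F = 73.107 − 41.970 = 31.137 N.

31.1 N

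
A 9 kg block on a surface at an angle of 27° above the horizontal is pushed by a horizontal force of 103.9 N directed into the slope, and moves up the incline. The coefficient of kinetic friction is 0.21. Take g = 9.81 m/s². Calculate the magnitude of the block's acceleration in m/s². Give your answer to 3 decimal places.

2.896 m/s²

The horizontal push has components F cos 27° = 103.9 × 0.8910 = 92.575 N up the incline and F sin 27° = 103.9 × 0.4540 = 47.171 N pressing into the surface.
The normal force is therefore N = mg cos 27° + F sin 27° = 78.666 + 47.171 = 125.837 N, and kinetic friction down the slope is μN = 0.21 × 125.837 = 26.426 N.
Along the incline: F cos 27° − mg sin 27° − μN = ma, so 92.575 − 40.084 − 26.426 = 9 a, giving a = 2.8961 m/s².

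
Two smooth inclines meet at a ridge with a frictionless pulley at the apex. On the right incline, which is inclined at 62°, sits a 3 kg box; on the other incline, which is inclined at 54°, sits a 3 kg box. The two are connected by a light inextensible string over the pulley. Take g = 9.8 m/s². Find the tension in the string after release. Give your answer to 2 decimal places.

Resolve each weight along its own incline: the 3 kg mass has component 3 × 9.8 × sin 62° = 25.959 N down its slope, and the 3 kg mass has 3 × 9.8 × sin 54° = 23.785 N down its slope.
The 3 kg side's 25.959 N exceeds the other side's 23.785 N, so that mass slides down and the 3 kg mass slides up. Taking that direction as positive, Newton's second law for the whole system gives 25.959 − 23.785 = (3 + 3) a, so a = 2.174 / 6 = 0.3623 m/s².
For the 3 kg mass (up-slope positive): T − 23.785 = 3 × 0.3623, so T = 24.872 N.

24.87 N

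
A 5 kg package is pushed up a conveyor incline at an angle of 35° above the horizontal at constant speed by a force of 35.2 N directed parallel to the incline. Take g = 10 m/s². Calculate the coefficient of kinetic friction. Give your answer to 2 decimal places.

0.16

At constant speed ΣF = 0 along the incline. The applied 35.2 N acts up the slope; the weight component mg sin 35° = 28.679 N and kinetic friction μN both act down the slope.
So 35.2 = 28.679 + μ × 40.958, giving μ = (35.2 − 28.679) / 40.958 = 0.1592.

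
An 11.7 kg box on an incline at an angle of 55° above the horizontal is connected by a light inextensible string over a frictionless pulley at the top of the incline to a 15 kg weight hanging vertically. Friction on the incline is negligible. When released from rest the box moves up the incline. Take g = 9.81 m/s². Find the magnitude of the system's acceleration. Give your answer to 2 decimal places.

1.99 m/s²

For the box on the incline: the weight component along the slope is m₁g sin 55° = 11.7 × 9.81 × 0.8192 = 94.025 N and the normal force is N = m₁g cos 55° = 65.833 N.
Newton's second law for the box (up-slope positive): T − 94.025 = 11.7 a. For the hanging weight (downward positive): 15 × 9.81 − T = 15 a.
Adding the two equations eliminates T: 53.125 = 26.7 a, so a = 1.9897 m/s².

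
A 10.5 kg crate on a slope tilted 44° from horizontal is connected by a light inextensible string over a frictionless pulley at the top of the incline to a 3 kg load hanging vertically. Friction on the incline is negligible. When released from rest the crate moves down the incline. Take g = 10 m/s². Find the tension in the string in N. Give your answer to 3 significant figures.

For the crate on the incline: the weight component along the slope is m₁g sin 44° = 10.5 × 10 × 0.6947 = 72.944 N and the normal force is N = m₁g cos 44° = 75.531 N.
Newton's second law for the crate (down-slope positive): 72.944 − T = 10.5 a. For the hanging load (upward positive): T − 3 × 10 = 3 a.
Adding the two equations eliminates T: 42.944 = 13.5 a, so a = 3.1810 m/s².
Then from the hanging load's equation, T = 3 × (10 + 3.1810) = 39.543 N.

39.5 N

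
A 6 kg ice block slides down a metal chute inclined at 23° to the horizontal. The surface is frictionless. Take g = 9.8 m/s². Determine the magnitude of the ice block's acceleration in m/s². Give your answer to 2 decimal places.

3.83 m/s²

Resolving the weight along the incline: the component pulling the ice block down the slope is mg sin 23° = 6 × 9.8 × 0.3907 = 22.973 N, and the normal force is N = mg cos 23° = 6 × 9.8 × 0.9205 = 54.125 N.
With no friction the net force along the incline is 22.973 N, so a = g sin 23° = 22.973 / 6 = 3.8288 m/s².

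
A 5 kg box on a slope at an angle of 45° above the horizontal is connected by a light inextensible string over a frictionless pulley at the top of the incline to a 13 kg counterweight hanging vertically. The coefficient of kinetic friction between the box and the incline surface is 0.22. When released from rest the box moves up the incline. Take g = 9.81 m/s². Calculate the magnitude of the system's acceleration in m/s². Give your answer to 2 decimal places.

For the box on the incline: the weight component along the slope is m₁g sin 45° = 5 × 9.81 × 0.7071 = 34.683 N and the normal force is N = m₁g cos 45° = 34.684 N.
Kinetic friction opposes the box's motion up the incline: f = μN = 0.22 × 34.684 = 7.630 N acting down the slope.
Newton's second law for the box (up-slope positive): T − 34.683 − 7.630 = 5 a. For the hanging counterweight (downward positive): 13 × 9.81 − T = 13 a.
Adding the two equations eliminates T: 85.217 = 18 a, so a = 4.7343 m/s².

4.73 m/s²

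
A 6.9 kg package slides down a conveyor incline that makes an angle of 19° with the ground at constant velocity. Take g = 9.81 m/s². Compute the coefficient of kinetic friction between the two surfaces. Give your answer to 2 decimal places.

At constant velocity the net force along the incline is zero: mg sin 19° = μ mg cos 19°.
So μ = tan 19° = 0.3256 / 0.9455 = 0.3444.

0.34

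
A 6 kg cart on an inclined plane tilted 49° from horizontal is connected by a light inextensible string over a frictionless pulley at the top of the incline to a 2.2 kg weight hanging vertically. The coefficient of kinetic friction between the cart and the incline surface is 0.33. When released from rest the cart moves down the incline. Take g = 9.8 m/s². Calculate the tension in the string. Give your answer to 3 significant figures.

For the cart on the incline: the weight component along the slope is m₁g sin 49° = 6 × 9.8 × 0.7547 = 44.376 N and the normal force is N = m₁g cos 49° = 38.576 N.
Kinetic friction opposes the cart's motion down the incline: f = μN = 0.33 × 38.576 = 12.730 N acting up the slope.
Newton's second law for the cart (down-slope positive): 44.376 − 12.730 − T = 6 a. For the hanging weight (upward positive): T − 2.2 × 9.8 = 2.2 a.
Adding the two equations eliminates T: 10.086 = 8.2 a, so a = 1.2300 m/s².
Then from the hanging weight's equation, T = 2.2 × (9.8 + 1.2300) = 24.266 N.

24.3 N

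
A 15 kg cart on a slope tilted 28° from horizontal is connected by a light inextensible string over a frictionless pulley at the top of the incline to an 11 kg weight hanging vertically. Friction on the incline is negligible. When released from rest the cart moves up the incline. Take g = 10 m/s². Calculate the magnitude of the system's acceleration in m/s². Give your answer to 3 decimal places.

For the cart on the incline: the weight component along the slope is m₁g sin 28° = 15 × 10 × 0.4695 = 70.425 N and the normal force is N = m₁g cos 28° = 132.442 N.
Newton's second law for the cart (up-slope positive): T − 70.425 = 15 a. For the hanging weight (downward positive): 11 × 10 − T = 11 a.
Adding the two equations eliminates T: 39.575 = 26 a, so a = 1.5221 m/s².

1.522 m/s²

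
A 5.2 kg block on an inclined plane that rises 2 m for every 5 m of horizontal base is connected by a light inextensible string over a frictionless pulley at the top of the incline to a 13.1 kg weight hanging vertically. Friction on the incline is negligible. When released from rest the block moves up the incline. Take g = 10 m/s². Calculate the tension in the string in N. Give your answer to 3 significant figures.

For the block on the incline: the weight component along the slope is m₁g sin 21.80° = 5.2 × 10 × 0.3714 = 19.313 N and the normal force is N = m₁g cos 21.80° = 48.281 N.
Newton's second law for the block (up-slope positive): T − 19.313 = 5.2 a. For the hanging weight (downward positive): 13.1 × 10 − T = 13.1 a.
Adding the two equations eliminates T: 111.687 = 18.3 a, so a = 6.1031 m/s².
Then from the hanging weight's equation, T = 13.1 × (10 − 6.1031) = 51.049 N.

51.0 N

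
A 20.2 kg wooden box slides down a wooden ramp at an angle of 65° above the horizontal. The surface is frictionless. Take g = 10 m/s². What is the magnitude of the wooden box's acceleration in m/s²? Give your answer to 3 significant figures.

9.06 m/s²

Resolving the weight along the incline: the component pulling the wooden box down the slope is mg sin 65° = 20.2 × 10 × 0.9063 = 183.073 N, and the normal force is N = mg cos 65° = 20.2 × 10 × 0.4226 = 85.365 N.
With no friction the net force along the incline is 183.073 N, so a = g sin 65° = 183.073 / 20.2 = 9.0630 m/s².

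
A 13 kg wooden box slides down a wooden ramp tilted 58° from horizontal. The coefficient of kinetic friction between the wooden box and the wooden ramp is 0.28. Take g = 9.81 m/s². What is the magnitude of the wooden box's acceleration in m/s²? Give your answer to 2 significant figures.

Resolving the weight along the incline: the component pulling the wooden box down the slope is mg sin 58° = 13 × 9.81 × 0.8480 = 108.145 N, and the normal force is N = mg cos 58° = 13 × 9.81 × 0.5299 = 67.578 N.
Kinetic friction acts up the slope with magnitude f = μN = 0.28 × 67.578 = 18.922 N.
Net force along the incline is 108.145 − 18.922 = 89.223 N, so a = 89.223 / 13 = 6.8633 m/s².

6.9 m/s²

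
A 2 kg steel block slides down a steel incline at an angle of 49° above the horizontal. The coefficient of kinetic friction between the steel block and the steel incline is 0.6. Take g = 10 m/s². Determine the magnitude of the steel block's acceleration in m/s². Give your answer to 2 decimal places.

3.61 m/s²

Resolving the weight along the incline: the component pulling the steel block down the slope is mg sin 49° = 2 × 10 × 0.7547 = 15.094 N, and the normal force is N = mg cos 49° = 2 × 10 × 0.6561 = 13.122 N.
Kinetic friction acts up the slope with magnitude f = μN = 0.6 × 13.122 = 7.873 N.
Net force along the incline is 15.094 − 7.873 = 7.221 N, so a = 7.221 / 2 = 3.6105 m/s².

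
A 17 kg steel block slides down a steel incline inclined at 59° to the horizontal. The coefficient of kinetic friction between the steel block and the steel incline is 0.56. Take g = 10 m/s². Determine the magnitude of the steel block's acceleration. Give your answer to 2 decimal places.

Resolving the weight along the incline: the component pulling the steel block down the slope is mg sin 59° = 17 × 10 × 0.8572 = 145.724 N, and the normal force is N = mg cos 59° = 17 × 10 × 0.5150 = 87.550 N.
Kinetic friction acts up the slope with magnitude f = μN = 0.56 × 87.550 = 49.028 N.
Net force along the incline is 145.724 − 49.028 = 96.696 N, so a = 96.696 / 17 = 5.6880 m/s².

5.69 m/s²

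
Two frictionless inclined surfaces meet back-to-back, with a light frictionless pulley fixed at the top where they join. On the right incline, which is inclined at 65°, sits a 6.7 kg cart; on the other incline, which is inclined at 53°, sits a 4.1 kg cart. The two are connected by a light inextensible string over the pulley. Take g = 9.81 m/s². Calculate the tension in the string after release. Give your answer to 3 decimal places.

Resolve each weight along its own incline: the 6.7 kg mass has component 6.7 × 9.81 × sin 65° = 59.569 N down its slope, and the 4.1 kg mass has 4.1 × 9.81 × sin 53° = 32.122 N down its slope.
The 6.7 kg side's 59.569 N exceeds the other side's 32.122 N, so that mass slides down and the 4.1 kg mass slides up. Taking that direction as positive, Newton's second law for the whole system gives 59.569 − 32.122 = (6.7 + 4.1) a, so a = 27.447 / 10.8 = 2.5414 m/s².
For the 4.1 kg mass (up-slope positive): T − 32.122 = 4.1 × 2.5414, so T = 42.542 N.

42.542 N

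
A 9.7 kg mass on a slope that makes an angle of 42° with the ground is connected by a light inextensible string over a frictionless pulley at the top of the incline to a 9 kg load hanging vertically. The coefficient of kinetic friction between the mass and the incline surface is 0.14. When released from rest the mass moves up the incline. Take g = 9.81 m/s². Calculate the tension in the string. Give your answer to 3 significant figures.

For the mass on the incline: the weight component along the slope is m₁g sin 42° = 9.7 × 9.81 × 0.6691 = 63.670 N and the normal force is N = m₁g cos 42° = 70.715 N.
Kinetic friction opposes the mass's motion up the incline: f = μN = 0.14 × 70.715 = 9.900 N acting down the slope.
Newton's second law for the mass (up-slope positive): T − 63.670 − 9.900 = 9.7 a. For the hanging load (downward positive): 9 × 9.81 − T = 9 a.
Adding the two equations eliminates T: 14.720 = 18.7 a, so a = 0.7872 m/s².
Then from the hanging load's equation, T = 9 × (9.81 − 0.7872) = 81.205 N.

81.2 N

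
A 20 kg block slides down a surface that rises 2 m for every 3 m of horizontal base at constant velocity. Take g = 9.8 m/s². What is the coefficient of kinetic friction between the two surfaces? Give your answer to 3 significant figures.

0.667

At constant velocity the net force along the incline is zero: mg sin 33.69° = μ mg cos 33.69°.
So μ = tan 33.69° = 0.5547 / 0.8321 = 0.6666.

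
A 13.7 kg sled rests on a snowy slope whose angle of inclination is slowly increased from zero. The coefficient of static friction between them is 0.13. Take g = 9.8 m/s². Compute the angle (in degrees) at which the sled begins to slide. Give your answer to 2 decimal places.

7.41°

At the threshold of sliding, static friction is at its maximum μ_s N and exactly balances the weight component along the incline: mg sin θ = μ_s mg cos θ.
Hence tan θ = μ_s = 0.13, so θ = arctan(0.13) = 7.4069°.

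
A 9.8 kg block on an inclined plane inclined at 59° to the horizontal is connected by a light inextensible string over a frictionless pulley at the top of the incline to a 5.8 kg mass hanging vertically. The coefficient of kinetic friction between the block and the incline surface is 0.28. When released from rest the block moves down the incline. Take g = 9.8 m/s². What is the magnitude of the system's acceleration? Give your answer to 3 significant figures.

0.746 m/s²

For the block on the incline: the weight component along the slope is m₁g sin 59° = 9.8 × 9.8 × 0.8572 = 82.325 N and the normal force is N = m₁g cos 59° = 49.464 N.
Kinetic friction opposes the block's motion down the incline: f = μN = 0.28 × 49.464 = 13.850 N acting up the slope.
Newton's second law for the block (down-slope positive): 82.325 − 13.850 − T = 9.8 a. For the hanging mass (upward positive): T − 5.8 × 9.8 = 5.8 a.
Adding the two equations eliminates T: 11.635 = 15.6 a, so a = 0.7458 m/s².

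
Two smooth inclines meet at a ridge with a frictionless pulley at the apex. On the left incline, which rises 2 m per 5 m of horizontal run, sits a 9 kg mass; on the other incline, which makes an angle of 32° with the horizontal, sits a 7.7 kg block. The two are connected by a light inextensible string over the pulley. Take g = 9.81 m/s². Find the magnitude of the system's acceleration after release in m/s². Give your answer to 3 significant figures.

0.433 m/s²

Resolve each weight along its own incline: the 9 kg mass has component 9 × 9.81 × sin 21.80° = 32.790 N down its slope, and the 7.7 kg mass has 7.7 × 9.81 × sin 32° = 40.029 N down its slope.
The 7.7 kg side's 40.029 N exceeds the other side's 32.790 N, so that mass slides down and the 9 kg mass slides up. Taking that direction as positive, Newton's second law for the whole system gives 40.029 − 32.790 = (9 + 7.7) a, so a = 7.239 / 16.7 = 0.4335 m/s².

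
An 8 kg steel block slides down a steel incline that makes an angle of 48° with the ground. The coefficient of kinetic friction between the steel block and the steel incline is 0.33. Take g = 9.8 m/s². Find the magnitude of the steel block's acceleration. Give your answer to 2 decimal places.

5.12 m/s²

Resolving the weight along the incline: the component pulling the steel block down the slope is mg sin 48° = 8 × 9.8 × 0.7431 = 58.259 N, and the normal force is N = mg cos 48° = 8 × 9.8 × 0.6691 = 52.457 N.
Kinetic friction acts up the slope with magnitude f = μN = 0.33 × 52.457 = 17.311 N.
Net force along the incline is 58.259 − 17.311 = 40.948 N, so a = 40.948 / 8 = 5.1185 m/s².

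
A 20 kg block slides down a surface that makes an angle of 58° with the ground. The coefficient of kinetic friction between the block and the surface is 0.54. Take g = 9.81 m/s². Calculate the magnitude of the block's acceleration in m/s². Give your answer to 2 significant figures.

Resolving the weight along the incline: the component pulling the block down the slope is mg sin 58° = 20 × 9.81 × 0.8480 = 166.378 N, and the normal force is N = mg cos 58° = 20 × 9.81 × 0.5299 = 103.966 N.
Kinetic friction acts up the slope with magnitude f = μN = 0.54 × 103.966 = 56.142 N.
Net force along the incline is 166.378 − 56.142 = 110.236 N, so a = 110.236 / 20 = 5.5118 m/s².

5.5 m/s²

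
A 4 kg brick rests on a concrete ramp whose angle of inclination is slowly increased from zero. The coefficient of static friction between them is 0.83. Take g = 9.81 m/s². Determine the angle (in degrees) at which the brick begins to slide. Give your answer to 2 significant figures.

At the threshold of sliding, static friction is at its maximum μ_s N and exactly balances the weight component along the incline: mg sin θ = μ_s mg cos θ.
Hence tan θ = μ_s = 0.83, so θ = arctan(0.83) = 39.6927°.

40°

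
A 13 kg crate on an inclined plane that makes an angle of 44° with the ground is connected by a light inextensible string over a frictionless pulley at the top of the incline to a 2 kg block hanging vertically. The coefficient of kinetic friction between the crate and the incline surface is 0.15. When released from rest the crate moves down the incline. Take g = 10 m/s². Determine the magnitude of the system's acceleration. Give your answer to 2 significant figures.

For the crate on the incline: the weight component along the slope is m₁g sin 44° = 13 × 10 × 0.6947 = 90.311 N and the normal force is N = m₁g cos 44° = 93.514 N.
Kinetic friction opposes the crate's motion down the incline: f = μN = 0.15 × 93.514 = 14.027 N acting up the slope.
Newton's second law for the crate (down-slope positive): 90.311 − 14.027 − T = 13 a. For the hanging block (upward positive): T − 2 × 10 = 2 a.
Adding the two equations eliminates T: 56.284 = 15 a, so a = 3.7523 m/s².

3.8 m/s²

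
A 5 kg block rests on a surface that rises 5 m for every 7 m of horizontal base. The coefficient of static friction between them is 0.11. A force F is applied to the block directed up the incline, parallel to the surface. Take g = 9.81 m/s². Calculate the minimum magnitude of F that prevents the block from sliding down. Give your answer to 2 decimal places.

24.12 N

The normal force is N = mg cos 35.54° = 39.914 N. With F at its minimum the block is on the verge of sliding down, so static friction is at its maximum μ_s N = 0.11 × 39.914 = 4.391 N and acts up the slope.
Equilibrium along the incline: F + μ_s N = mg sin 35.54°, so F = 28.510 − 4.391 = 24.119 N.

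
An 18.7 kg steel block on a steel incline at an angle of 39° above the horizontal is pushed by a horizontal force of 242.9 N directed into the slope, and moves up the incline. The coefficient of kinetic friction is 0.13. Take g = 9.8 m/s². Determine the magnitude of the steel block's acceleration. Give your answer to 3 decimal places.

1.874 m/s²

The horizontal push has components F cos 39° = 242.9 × 0.7771 = 188.758 N up the incline and F sin 39° = 242.9 × 0.6293 = 152.857 N pressing into the surface.
The normal force is therefore N = mg cos 39° + F sin 39° = 142.411 + 152.857 = 295.268 N, and kinetic friction down the slope is μN = 0.13 × 295.268 = 38.385 N.
Along the incline: F cos 39° − mg sin 39° − μN = ma, so 188.758 − 115.326 − 38.385 = 18.7 a, giving a = 1.8742 m/s².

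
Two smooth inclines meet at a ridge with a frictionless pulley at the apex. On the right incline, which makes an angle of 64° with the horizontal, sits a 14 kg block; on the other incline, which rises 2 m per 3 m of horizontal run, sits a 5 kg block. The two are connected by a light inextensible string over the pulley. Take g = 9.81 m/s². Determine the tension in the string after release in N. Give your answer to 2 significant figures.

53 N

Resolve each weight along its own incline: the 14 kg mass has component 14 × 9.81 × sin 64° = 123.440 N down its slope, and the 5 kg mass has 5 × 9.81 × sin 33.69° = 27.208 N down its slope.
The 14 kg side's 123.440 N exceeds the other side's 27.208 N, so that mass slides down and the 5 kg mass slides up. Taking that direction as positive, Newton's second law for the whole system gives 123.440 − 27.208 = (14 + 5) a, so a = 96.232 / 19 = 5.0648 m/s².
For the 5 kg mass (up-slope positive): T − 27.208 = 5 × 5.0648, so T = 52.532 N.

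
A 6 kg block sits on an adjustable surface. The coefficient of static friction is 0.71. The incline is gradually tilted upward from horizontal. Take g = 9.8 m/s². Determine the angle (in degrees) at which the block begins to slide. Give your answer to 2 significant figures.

At the threshold of sliding, static friction is at its maximum μ_s N and exactly balances the weight component along the incline: mg sin θ = μ_s mg cos θ.
Hence tan θ = μ_s = 0.71, so θ = arctan(0.71) = 35.3748°.

35°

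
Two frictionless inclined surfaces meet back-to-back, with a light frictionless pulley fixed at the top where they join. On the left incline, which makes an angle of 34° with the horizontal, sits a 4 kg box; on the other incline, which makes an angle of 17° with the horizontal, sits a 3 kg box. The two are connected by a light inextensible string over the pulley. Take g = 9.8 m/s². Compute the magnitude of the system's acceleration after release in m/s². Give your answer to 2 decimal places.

Resolve each weight along its own incline: the 4 kg mass has component 4 × 9.8 × sin 34° = 21.920 N down its slope, and the 3 kg mass has 3 × 9.8 × sin 17° = 8.596 N down its slope.
The 4 kg side's 21.920 N exceeds the other side's 8.596 N, so that mass slides down and the 3 kg mass slides up. Taking that direction as positive, Newton's second law for the whole system gives 21.920 − 8.596 = (4 + 3) a, so a = 13.324 / 7 = 1.9034 m/s².

1.90 m/s²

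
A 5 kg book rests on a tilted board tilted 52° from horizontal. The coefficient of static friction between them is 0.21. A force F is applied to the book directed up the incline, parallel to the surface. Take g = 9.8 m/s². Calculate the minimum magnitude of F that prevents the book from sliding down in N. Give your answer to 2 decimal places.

32.28 N

The normal force is N = mg cos 52° = 30.167 N. With F at its minimum the book is on the verge of sliding down, so static friction is at its maximum μ_s N = 0.21 × 30.167 = 6.335 N and acts up the slope.
Equilibrium along the incline: F + μ_s N = mg sin 52°, so F = 38.613 − 6.335 = 32.278 N.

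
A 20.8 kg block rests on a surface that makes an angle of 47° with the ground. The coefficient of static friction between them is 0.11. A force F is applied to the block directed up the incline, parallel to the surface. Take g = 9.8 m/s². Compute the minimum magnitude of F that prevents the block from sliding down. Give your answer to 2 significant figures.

The normal force is N = mg cos 47° = 139.019 N. With F at its minimum the block is on the verge of sliding down, so static friction is at its maximum μ_s N = 0.11 × 139.019 = 15.292 N and acts up the slope.
Equilibrium along the incline: F + μ_s N = mg sin 47°, so F = 149.079 − 15.292 = 133.787 N.

130 N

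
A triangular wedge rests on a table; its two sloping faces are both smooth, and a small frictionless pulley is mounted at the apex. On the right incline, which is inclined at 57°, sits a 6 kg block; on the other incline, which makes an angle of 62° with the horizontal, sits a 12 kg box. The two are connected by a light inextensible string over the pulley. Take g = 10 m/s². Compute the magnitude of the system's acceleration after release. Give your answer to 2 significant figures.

Resolve each weight along its own incline: the 6 kg mass has component 6 × 10 × sin 57° = 50.320 N down its slope, and the 12 kg mass has 12 × 10 × sin 62° = 105.954 N down its slope.
The 12 kg side's 105.954 N exceeds the other side's 50.320 N, so that mass slides down and the 6 kg mass slides up. Taking that direction as positive, Newton's second law for the whole system gives 105.954 − 50.320 = (6 + 12) a, so a = 55.634 / 18 = 3.0908 m/s².

3.1 m/s²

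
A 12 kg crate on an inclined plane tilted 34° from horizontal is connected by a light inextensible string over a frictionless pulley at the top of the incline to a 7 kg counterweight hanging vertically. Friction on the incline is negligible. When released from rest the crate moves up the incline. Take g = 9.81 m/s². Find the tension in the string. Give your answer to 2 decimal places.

For the crate on the incline: the weight component along the slope is m₁g sin 34° = 12 × 9.81 × 0.5592 = 65.829 N and the normal force is N = m₁g cos 34° = 97.594 N.
Newton's second law for the crate (up-slope positive): T − 65.829 = 12 a. For the hanging counterweight (downward positive): 7 × 9.81 − T = 7 a.
Adding the two equations eliminates T: 2.841 = 19 a, so a = 0.1495 m/s².
Then from the hanging counterweight's equation, T = 7 × (9.81 − 0.1495) = 67.624 N.

67.62 N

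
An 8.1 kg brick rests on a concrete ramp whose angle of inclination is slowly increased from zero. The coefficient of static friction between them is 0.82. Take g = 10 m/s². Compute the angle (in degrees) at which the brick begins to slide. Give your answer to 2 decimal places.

39.35°

At the threshold of sliding, static friction is at its maximum μ_s N and exactly balances the weight component along the incline: mg sin θ = μ_s mg cos θ.
Hence tan θ = μ_s = 0.82, so θ = arctan(0.82) = 39.3518°.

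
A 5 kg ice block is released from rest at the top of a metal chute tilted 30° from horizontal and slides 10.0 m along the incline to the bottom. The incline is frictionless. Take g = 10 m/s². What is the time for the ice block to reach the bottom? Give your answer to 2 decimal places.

The weight component along the incline is mg sin 30° = 25.000 N and the normal force is N = mg cos 30° = 43.301 N.
With no friction, a = g sin 30° = 5.0000 m/s².
Starting from rest, L = ½at², so t = √(2L/a) = √(2 × 10.0 / 5.0000) = 2.0000 s.

2.00 s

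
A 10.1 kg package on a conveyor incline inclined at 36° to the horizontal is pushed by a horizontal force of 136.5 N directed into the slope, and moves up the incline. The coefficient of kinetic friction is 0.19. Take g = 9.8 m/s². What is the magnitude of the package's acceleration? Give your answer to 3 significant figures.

2.16 m/s²

The horizontal push has components F cos 36° = 136.5 × 0.8090 = 110.429 N up the incline and F sin 36° = 136.5 × 0.5878 = 80.235 N pressing into the surface.
The normal force is therefore N = mg cos 36° + F sin 36° = 80.075 + 80.235 = 160.310 N, and kinetic friction down the slope is μN = 0.19 × 160.310 = 30.459 N.
Along the incline: F cos 36° − mg sin 36° − μN = ma, so 110.429 − 58.180 − 30.459 = 10.1 a, giving a = 2.1574 m/s².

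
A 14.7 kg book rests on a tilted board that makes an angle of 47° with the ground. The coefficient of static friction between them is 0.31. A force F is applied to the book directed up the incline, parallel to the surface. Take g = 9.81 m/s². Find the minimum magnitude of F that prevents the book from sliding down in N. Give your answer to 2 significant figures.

75 N

The normal force is N = mg cos 47° = 98.349 N. With F at its minimum the book is on the verge of sliding down, so static friction is at its maximum μ_s N = 0.31 × 98.349 = 30.488 N and acts up the slope.
Equilibrium along the incline: F + μ_s N = mg sin 47°, so F = 105.466 − 30.488 = 74.978 N.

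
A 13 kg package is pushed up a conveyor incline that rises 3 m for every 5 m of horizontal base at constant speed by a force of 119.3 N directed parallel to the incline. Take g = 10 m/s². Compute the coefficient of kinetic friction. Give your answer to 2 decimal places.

At constant speed ΣF = 0 along the incline. The applied 119.3 N acts up the slope; the weight component mg sin 30.96° = 66.884 N and kinetic friction μN both act down the slope.
So 119.3 = 66.884 + μ × 111.474, giving μ = (119.3 − 66.884) / 111.474 = 0.4702.

0.47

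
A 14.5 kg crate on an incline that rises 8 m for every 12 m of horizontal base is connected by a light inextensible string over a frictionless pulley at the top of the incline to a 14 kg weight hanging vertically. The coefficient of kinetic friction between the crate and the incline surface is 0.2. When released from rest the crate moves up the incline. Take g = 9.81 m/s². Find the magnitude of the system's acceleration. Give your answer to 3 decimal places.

1.220 m/s²

For the crate on the incline: the weight component along the slope is m₁g sin 33.69° = 14.5 × 9.81 × 0.5547 = 78.903 N and the normal force is N = m₁g cos 33.69° = 118.355 N.
Kinetic friction opposes the crate's motion up the incline: f = μN = 0.2 × 118.355 = 23.671 N acting down the slope.
Newton's second law for the crate (up-slope positive): T − 78.903 − 23.671 = 14.5 a. For the hanging weight (downward positive): 14 × 9.81 − T = 14 a.
Adding the two equations eliminates T: 34.766 = 28.5 a, so a = 1.2199 m/s².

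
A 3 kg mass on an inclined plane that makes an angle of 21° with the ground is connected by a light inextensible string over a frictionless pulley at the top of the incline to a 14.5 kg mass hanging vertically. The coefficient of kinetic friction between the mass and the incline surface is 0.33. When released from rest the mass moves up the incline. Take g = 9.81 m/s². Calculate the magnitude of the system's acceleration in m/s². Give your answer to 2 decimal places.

7.01 m/s²

For the mass on the incline: the weight component along the slope is m₁g sin 21° = 3 × 9.81 × 0.3584 = 10.548 N and the normal force is N = m₁g cos 21° = 27.475 N.
Kinetic friction opposes the mass's motion up the incline: f = μN = 0.33 × 27.475 = 9.067 N acting down the slope.
Newton's second law for the mass (up-slope positive): T − 10.548 − 9.067 = 3 a. For the hanging mass (downward positive): 14.5 × 9.81 − T = 14.5 a.
Adding the two equations eliminates T: 122.630 = 17.5 a, so a = 7.0074 m/s².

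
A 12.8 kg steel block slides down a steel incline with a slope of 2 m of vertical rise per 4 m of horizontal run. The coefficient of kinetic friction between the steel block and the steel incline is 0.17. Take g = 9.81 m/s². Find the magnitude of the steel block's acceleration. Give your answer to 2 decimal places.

2.90 m/s²

Resolving the weight along the incline: the component pulling the steel block down the slope is mg sin 26.57° = 12.8 × 9.81 × 0.4472 = 56.154 N, and the normal force is N = mg cos 26.57° = 12.8 × 9.81 × 0.8944 = 112.308 N.
Kinetic friction acts up the slope with magnitude f = μN = 0.17 × 112.308 = 19.092 N.
Net force along the incline is 56.154 − 19.092 = 37.062 N, so a = 37.062 / 12.8 = 2.8955 m/s².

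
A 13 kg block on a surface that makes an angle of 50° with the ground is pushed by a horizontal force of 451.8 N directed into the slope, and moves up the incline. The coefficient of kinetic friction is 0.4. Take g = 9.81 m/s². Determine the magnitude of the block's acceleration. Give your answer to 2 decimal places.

1.65 m/s²

The horizontal push has components F cos 50° = 451.8 × 0.6428 = 290.417 N up the incline and F sin 50° = 451.8 × 0.7660 = 346.079 N pressing into the surface.
The normal force is therefore N = mg cos 50° + F sin 50° = 81.976 + 346.079 = 428.055 N, and kinetic friction down the slope is μN = 0.4 × 428.055 = 171.222 N.
Along the incline: F cos 50° − mg sin 50° − μN = ma, so 290.417 − 97.688 − 171.222 = 13 a, giving a = 1.6544 m/s².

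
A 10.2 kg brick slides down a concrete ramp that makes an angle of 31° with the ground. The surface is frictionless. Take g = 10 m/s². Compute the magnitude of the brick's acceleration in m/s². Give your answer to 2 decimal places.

Resolving the weight along the incline: the component pulling the brick down the slope is mg sin 31° = 10.2 × 10 × 0.5150 = 52.530 N, and the normal force is N = mg cos 31° = 10.2 × 10 × 0.8572 = 87.434 N.
With no friction the net force along the incline is 52.530 N, so a = g sin 31° = 52.530 / 10.2 = 5.1500 m/s².

5.15 m/s²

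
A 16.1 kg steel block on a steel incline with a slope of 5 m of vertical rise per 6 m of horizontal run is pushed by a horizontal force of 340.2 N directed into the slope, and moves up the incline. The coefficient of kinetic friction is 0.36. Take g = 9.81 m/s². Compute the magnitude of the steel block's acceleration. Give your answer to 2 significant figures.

2.4 m/s²

The horizontal push has components F cos 39.81° = 340.2 × 0.7682 = 261.342 N up the incline and F sin 39.81° = 340.2 × 0.6402 = 217.796 N pressing into the surface.
The normal force is therefore N = mg cos 39.81° + F sin 39.81° = 121.330 + 217.796 = 339.126 N, and kinetic friction down the slope is μN = 0.36 × 339.126 = 122.085 N.
Along the incline: F cos 39.81° − mg sin 39.81° − μN = ma, so 261.342 − 101.114 − 122.085 = 16.1 a, giving a = 2.3691 m/s².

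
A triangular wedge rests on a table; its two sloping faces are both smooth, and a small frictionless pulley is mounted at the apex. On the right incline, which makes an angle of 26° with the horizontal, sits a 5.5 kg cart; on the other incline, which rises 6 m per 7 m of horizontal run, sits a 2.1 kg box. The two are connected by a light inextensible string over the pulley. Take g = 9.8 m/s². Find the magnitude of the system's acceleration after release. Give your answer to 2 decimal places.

1.35 m/s²

Resolve each weight along its own incline: the 5.5 kg mass has component 5.5 × 9.8 × sin 26° = 23.628 N down its slope, and the 2.1 kg mass has 2.1 × 9.8 × sin 40.60° = 13.393 N down its slope.
The 5.5 kg side's 23.628 N exceeds the other side's 13.393 N, so that mass slides down and the 2.1 kg mass slides up. Taking that direction as positive, Newton's second law for the whole system gives 23.628 − 13.393 = (5.5 + 2.1) a, so a = 10.235 / 7.6 = 1.3467 m/s².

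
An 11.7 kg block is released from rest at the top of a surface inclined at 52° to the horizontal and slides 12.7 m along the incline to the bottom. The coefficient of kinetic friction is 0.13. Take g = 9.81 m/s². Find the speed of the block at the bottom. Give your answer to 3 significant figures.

13.3 m/s

The weight component along the incline is mg sin 52° = 90.446 N and the normal force is N = mg cos 52° = 70.664 N.
Friction up the slope is f = μN = 0.13 × 70.664 = 9.186 N, so the net downslope force is 90.446 − 9.186 = 81.260 N and a = 81.260 / 11.7 = 6.9453 m/s².
Starting from rest over a distance of 12.7 m, v² = 2aL = 2 × 6.9453 × 12.7 = 176.4106, so v = 13.2820 m/s.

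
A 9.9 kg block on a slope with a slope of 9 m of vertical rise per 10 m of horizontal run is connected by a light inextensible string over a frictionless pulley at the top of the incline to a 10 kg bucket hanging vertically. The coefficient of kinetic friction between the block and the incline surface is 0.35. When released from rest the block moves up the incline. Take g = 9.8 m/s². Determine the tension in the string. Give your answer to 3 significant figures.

For the block on the incline: the weight component along the slope is m₁g sin 41.99° = 9.9 × 9.8 × 0.6690 = 64.906 N and the normal force is N = m₁g cos 41.99° = 72.114 N.
Kinetic friction opposes the block's motion up the incline: f = μN = 0.35 × 72.114 = 25.240 N acting down the slope.
Newton's second law for the block (up-slope positive): T − 64.906 − 25.240 = 9.9 a. For the hanging bucket (downward positive): 10 × 9.8 − T = 10 a.
Adding the two equations eliminates T: 7.854 = 19.9 a, so a = 0.3947 m/s².
Then from the hanging bucket's equation, T = 10 × (9.8 − 0.3947) = 94.053 N.

94.1 N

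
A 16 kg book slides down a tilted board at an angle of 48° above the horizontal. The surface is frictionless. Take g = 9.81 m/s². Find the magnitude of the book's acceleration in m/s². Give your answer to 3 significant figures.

Resolving the weight along the incline: the component pulling the book down the slope is mg sin 48° = 16 × 9.81 × 0.7431 = 116.637 N, and the normal force is N = mg cos 48° = 16 × 9.81 × 0.6691 = 105.022 N.
With no friction the net force along the incline is 116.637 N, so a = g sin 48° = 116.637 / 16 = 7.2898 m/s².

7.29 m/s²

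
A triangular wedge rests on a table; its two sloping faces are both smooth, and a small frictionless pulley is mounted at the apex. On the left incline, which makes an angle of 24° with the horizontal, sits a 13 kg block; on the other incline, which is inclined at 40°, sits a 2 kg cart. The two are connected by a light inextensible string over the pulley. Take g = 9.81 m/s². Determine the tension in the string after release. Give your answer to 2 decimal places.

Resolve each weight along its own incline: the 13 kg mass has component 13 × 9.81 × sin 24° = 51.871 N down its slope, and the 2 kg mass has 2 × 9.81 × sin 40° = 12.611 N down its slope.
The 13 kg side's 51.871 N exceeds the other side's 12.611 N, so that mass slides down and the 2 kg mass slides up. Taking that direction as positive, Newton's second law for the whole system gives 51.871 − 12.611 = (13 + 2) a, so a = 39.260 / 15 = 2.6173 m/s².
For the 2 kg mass (up-slope positive): T − 12.611 = 2 × 2.6173, so T = 17.846 N.

17.85 N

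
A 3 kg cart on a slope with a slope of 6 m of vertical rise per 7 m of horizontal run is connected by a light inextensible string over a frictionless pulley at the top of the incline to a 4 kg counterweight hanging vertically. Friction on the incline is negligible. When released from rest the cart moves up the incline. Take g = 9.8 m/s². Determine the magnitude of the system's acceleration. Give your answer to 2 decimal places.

2.87 m/s²

For the cart on the incline: the weight component along the slope is m₁g sin 40.60° = 3 × 9.8 × 0.6508 = 19.134 N and the normal force is N = m₁g cos 40.60° = 22.322 N.
Newton's second law for the cart (up-slope positive): T − 19.134 = 3 a. For the hanging counterweight (downward positive): 4 × 9.8 − T = 4 a.
Adding the two equations eliminates T: 20.066 = 7 a, so a = 2.8666 m/s².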